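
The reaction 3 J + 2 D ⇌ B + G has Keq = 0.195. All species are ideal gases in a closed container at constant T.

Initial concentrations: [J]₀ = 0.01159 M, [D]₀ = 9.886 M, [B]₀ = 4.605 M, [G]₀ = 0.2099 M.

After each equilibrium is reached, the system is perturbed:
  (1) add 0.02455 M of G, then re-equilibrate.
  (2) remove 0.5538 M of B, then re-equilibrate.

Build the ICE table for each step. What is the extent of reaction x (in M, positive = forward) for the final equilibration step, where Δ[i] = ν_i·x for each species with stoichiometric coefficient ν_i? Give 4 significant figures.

x = 0.003515 M

Q₀ = 6353 vs Keq = 0.195 ⇒ Q>K, reverse
Step 1:
                  J         D         B         G
  Initial   0.01159     9.886     4.605    0.2099
  Change     0.2852    0.1902  -0.09508  -0.09508
  Equil      0.2968     10.08      4.51    0.1148
  solve Keq expr → x = -0.09508; check Q = 0.195
Then add 0.02455 M of G.
Step 2:
                  J         D         B         G
  Initial    0.2968     10.08      4.51    0.1394
  Change    0.01551   0.01034 -0.005169 -0.005169
  Equil      0.3123     10.09     4.505    0.1342
  solve Keq expr → x = -0.005169; check Q = 0.195
Then remove 0.5538 M of B.
Step 3:
                  J         D         B         G
  Initial    0.3123     10.09     3.951    0.1342
  Change   -0.01055  -0.00703  0.003515  0.003515
  Equil      0.3018     10.08     3.954    0.1377
  solve Keq expr → x = 0.003515; check Q = 0.195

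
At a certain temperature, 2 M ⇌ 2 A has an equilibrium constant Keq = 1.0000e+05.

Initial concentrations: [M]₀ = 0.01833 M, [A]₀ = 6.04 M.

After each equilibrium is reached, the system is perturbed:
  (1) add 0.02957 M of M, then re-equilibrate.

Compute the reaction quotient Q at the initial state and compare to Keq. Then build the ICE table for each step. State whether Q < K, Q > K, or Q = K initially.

Q₀ = 1.0858e+05 vs Keq = 1.0000e+05 ⇒ Q>K, reverse
Step 1:
                    M           A
  I           0.01833        6.04
  C        7.6773e-04 -7.6773e-04
  E            0.0191       6.039
  solve Keq expr → x = -3.8386e-04; check Q = 1.0000e+05
Then add 0.02957 M of M.
Step 2:
                    M           A
  I           0.04867       6.039
  C          -0.02948     0.02948
  E           0.01919       6.069
  solve Keq expr → x = 0.01474; check Q = 1.0000e+05

Q₀ = 1.0858e+05; Q > K (proceeds reverse)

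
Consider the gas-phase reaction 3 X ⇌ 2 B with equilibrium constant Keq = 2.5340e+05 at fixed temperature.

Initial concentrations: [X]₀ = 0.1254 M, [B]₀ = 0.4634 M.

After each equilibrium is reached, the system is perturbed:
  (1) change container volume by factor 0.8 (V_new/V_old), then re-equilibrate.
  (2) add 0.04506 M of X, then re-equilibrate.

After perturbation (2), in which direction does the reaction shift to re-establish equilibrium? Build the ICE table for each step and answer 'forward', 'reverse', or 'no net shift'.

Direction: forward

Q₀ = 108.9 vs Keq = 2.5340e+05 ⇒ Q<K, forward
Step 1:
                   X          B
  I           0.1254     0.4634
  C          -0.1149    0.07661
  E          0.01048       0.54
  solve Keq expr → x = 0.03831; check Q = 2.5340e+05
Then change container volume by factor 0.8 (V_new/V_old).
Step 2:
                   X          B
  I           0.0131      0.675
  C       -9.3152e-04 6.2101e-04
  E          0.01217     0.6756
  solve Keq expr → x = 3.1051e-04; check Q = 2.5340e+05
Then add 0.04506 M of X.
Step 3:
                   X          B
  I          0.05723     0.6756
  C          -0.0447     0.0298
  E          0.01252     0.7054
  solve Keq expr → x = 0.0149; check Q = 2.5340e+05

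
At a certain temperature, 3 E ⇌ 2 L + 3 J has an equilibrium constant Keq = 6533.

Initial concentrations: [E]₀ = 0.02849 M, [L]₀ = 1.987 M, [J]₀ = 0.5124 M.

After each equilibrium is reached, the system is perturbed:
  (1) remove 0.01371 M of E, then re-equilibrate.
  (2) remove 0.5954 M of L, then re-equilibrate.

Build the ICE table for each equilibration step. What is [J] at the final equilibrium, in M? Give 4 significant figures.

Q₀ = 2.2969e+04 vs Keq = 6533 ⇒ Q>K, reverse
Step 1:
                   E          L          J
  init       0.02849      1.987     0.5124
  Δ          0.01356  -0.009038   -0.01356
  eq         0.04205      1.978     0.4988
  solve Keq expr → x = -0.004519; check Q = 6533
Then remove 0.01371 M of E.
Step 2:
                   E          L          J
  init       0.02834      1.978     0.4988
  Δ          0.01254  -0.008358   -0.01254
  eq         0.04087       1.97     0.4863
  solve Keq expr → x = -0.004179; check Q = 6533
Then remove 0.5954 M of L.
Step 3:
                   E          L          J
  init       0.04087      1.374     0.4863
  Δ          -0.0081     0.0054     0.0081
  eq         0.03278       1.38     0.4944
  solve Keq expr → x = 0.0027; check Q = 6533

[J]_eq = 0.4944 M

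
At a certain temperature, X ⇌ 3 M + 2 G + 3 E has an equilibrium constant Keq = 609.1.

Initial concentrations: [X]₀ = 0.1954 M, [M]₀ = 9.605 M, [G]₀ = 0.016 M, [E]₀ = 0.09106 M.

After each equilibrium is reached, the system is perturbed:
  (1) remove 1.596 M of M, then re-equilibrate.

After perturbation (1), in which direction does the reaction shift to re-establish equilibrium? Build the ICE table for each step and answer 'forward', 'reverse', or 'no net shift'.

Direction: forward

Q₀ = 8.7658e-04 vs Keq = 609.1 ⇒ Q<K, forward
Step 1:
                  X         M         G         E
  init       0.1954     9.605     0.016   0.09106
  Δ           -0.16      0.48      0.32      0.48
  eq         0.0354     10.08     0.336    0.5711
  solve Keq expr → x = 0.16; check Q = 609.1
Then remove 1.596 M of M.
Step 2:
                  X         M         G         E
  init       0.0354     8.489     0.336    0.5711
  Δ       -0.008554   0.02566   0.01711   0.02566
  eq        0.02685     8.515    0.3531    0.5967
  solve Keq expr → x = 0.008554; check Q = 609.1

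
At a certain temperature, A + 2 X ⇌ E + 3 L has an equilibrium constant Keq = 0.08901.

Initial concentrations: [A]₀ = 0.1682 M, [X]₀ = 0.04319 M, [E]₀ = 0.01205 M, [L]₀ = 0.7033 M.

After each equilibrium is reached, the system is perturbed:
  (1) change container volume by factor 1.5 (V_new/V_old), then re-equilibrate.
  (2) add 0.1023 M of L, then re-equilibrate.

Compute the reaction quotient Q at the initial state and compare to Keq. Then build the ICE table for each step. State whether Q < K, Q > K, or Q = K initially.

Q₀ = 13.36 vs Keq = 0.08901 ⇒ Q>K, reverse
Step 1:
                    A           X           E           L
  I            0.1682     0.04319     0.01205      0.7033
  C           0.01181     0.02362    -0.01181    -0.03543
  E              0.18     0.06681  2.4007e-04      0.6679
  solve Keq expr → x = -0.01181; check Q = 0.08901
Then change container volume by factor 1.5 (V_new/V_old).
Step 2:
                    A           X           E           L
  I              0.12     0.04454  1.6005e-04      0.4452
  C       -7.7820e-05 -1.5564e-04  7.7820e-05  2.3346e-04
  E            0.1199     0.04438  2.3787e-04      0.4455
  solve Keq expr → x = 7.7820e-05; check Q = 0.08901
Then add 0.1023 M of L.
Step 3:
                    A           X           E           L
  I            0.1199     0.04438  2.3787e-04      0.5478
  C        1.0833e-04  2.1666e-04 -1.0833e-04 -3.2499e-04
  E              0.12      0.0446  1.2954e-04      0.5475
  solve Keq expr → x = -1.0833e-04; check Q = 0.08901

Q₀ = 13.36; Q > K (proceeds reverse)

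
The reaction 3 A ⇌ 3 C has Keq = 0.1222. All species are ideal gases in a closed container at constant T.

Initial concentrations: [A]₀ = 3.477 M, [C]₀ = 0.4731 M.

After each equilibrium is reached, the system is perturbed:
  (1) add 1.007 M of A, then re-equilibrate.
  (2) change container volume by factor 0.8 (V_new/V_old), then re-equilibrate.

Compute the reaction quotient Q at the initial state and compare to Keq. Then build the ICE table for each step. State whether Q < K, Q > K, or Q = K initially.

Q₀ = 0.002519 vs Keq = 0.1222 ⇒ Q<K, forward
Step 1:
                    A           C
  Initial       3.477      0.4731
  Change       -0.837       0.837
  Equil          2.64        1.31
  solve Keq expr → x = 0.279; check Q = 0.1222
Then add 1.007 M of A.
Step 2:
                    A           C
  Initial       3.647        1.31
  Change       -0.334       0.334
  Equil         3.313       1.644
  solve Keq expr → x = 0.1113; check Q = 0.1222
Then change container volume by factor 0.8 (V_new/V_old).
Step 3:
                    A           C
  Initial       4.141       2.055
  Change            0           0
  Equil         4.141       2.055
  solve Keq expr → x = 0; check Q = 0.1222

Q₀ = 0.002519; Q < K (proceeds forward)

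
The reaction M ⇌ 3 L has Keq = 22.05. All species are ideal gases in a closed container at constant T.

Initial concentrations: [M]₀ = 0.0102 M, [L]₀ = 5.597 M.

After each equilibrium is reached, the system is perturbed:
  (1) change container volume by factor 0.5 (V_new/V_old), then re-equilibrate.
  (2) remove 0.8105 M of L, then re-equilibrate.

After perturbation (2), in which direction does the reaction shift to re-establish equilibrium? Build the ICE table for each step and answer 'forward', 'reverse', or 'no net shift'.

Direction: forward

Q₀ = 1.7190e+04 vs Keq = 22.05 ⇒ Q>K, reverse
Step 1:
                  M         L
  Initial    0.0102     5.597
  Change     0.9451    -2.835
  Equil      0.9553     2.762
  solve Keq expr → x = -0.9451; check Q = 22.05
Then change container volume by factor 0.5 (V_new/V_old).
Step 2:
                  M         L
  Initial     1.911     5.523
  Change      0.575    -1.725
  Equil       2.486     3.798
  solve Keq expr → x = -0.575; check Q = 22.05
Then remove 0.8105 M of L.
Step 3:
                  M         L
  Initial     2.486     2.988
  Change    -0.2299    0.6896
  Equil       2.256     3.678
  solve Keq expr → x = 0.2299; check Q = 22.05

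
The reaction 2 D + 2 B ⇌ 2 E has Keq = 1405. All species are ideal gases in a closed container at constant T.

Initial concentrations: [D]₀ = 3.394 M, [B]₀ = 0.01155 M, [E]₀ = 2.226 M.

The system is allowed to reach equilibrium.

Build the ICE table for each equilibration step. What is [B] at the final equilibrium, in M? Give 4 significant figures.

[B]_eq = 0.01742 M

Q₀ = 3225 vs Keq = 1405 ⇒ Q>K, reverse
Step 1:
                  D         B         E
  I           3.394   0.01155     2.226
  C        0.005871  0.005871 -0.005871
  E             3.4   0.01742      2.22
  solve Keq expr → x = -0.002936; check Q = 1405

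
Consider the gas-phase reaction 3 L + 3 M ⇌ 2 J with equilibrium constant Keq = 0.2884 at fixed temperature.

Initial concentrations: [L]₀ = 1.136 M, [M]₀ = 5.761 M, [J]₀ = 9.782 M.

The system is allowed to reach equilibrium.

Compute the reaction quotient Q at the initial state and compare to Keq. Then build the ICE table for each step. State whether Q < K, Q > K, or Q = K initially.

Q₀ = 0.3414; Q > K (proceeds reverse)

Q₀ = 0.3414 vs Keq = 0.2884 ⇒ Q>K, reverse
Step 1:
                   L          M          J
  init         1.136      5.761      9.782
  Δ          0.05209    0.05209   -0.03473
  eq           1.188      5.813      9.747
  solve Keq expr → x = -0.01736; check Q = 0.2884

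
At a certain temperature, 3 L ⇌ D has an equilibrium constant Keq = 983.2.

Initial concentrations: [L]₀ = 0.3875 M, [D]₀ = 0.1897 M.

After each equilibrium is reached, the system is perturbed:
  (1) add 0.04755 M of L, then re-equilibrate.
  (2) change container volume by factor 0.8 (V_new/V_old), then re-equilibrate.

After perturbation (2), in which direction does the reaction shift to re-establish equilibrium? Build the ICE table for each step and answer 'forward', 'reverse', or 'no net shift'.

Q₀ = 3.26 vs Keq = 983.2 ⇒ Q<K, forward
Step 1:
                  L         D
  I          0.3875    0.1897
  C         -0.3204    0.1068
  E         0.06706    0.2965
  solve Keq expr → x = 0.1068; check Q = 983.2
Then add 0.04755 M of L.
Step 2:
                  L         D
  I          0.1146    0.2965
  C         -0.0464   0.01547
  E         0.06821     0.312
  solve Keq expr → x = 0.01547; check Q = 983.2
Then change container volume by factor 0.8 (V_new/V_old).
Step 3:
                  L         D
  I         0.08526      0.39
  C        -0.01154  0.003848
  E         0.07371    0.3938
  solve Keq expr → x = 0.003848; check Q = 983.2

Direction: forward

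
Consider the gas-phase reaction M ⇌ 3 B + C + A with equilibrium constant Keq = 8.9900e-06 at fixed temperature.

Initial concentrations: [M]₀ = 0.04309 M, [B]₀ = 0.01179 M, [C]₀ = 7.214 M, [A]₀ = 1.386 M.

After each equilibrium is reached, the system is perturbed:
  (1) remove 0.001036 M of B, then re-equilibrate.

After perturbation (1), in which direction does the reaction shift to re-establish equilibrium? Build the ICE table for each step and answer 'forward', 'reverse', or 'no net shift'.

Direction: forward

Q₀ = 3.8028e-04 vs Keq = 8.9900e-06 ⇒ Q>K, reverse
Step 1:
                    M           B           C           A
  init        0.04309     0.01179       7.214       1.386
  Δ          0.002777   -0.008332   -0.002777   -0.002777
  eq          0.04587    0.003458       7.211       1.383
  solve Keq expr → x = -0.002777; check Q = 8.9900e-06
Then remove 0.001036 M of B.
Step 2:
                    M           B           C           A
  init        0.04587    0.002422       7.211       1.383
  Δ       -3.4235e-04    0.001027  3.4235e-04  3.4235e-04
  eq          0.04553    0.003449       7.212       1.384
  solve Keq expr → x = 3.4235e-04; check Q = 8.9900e-06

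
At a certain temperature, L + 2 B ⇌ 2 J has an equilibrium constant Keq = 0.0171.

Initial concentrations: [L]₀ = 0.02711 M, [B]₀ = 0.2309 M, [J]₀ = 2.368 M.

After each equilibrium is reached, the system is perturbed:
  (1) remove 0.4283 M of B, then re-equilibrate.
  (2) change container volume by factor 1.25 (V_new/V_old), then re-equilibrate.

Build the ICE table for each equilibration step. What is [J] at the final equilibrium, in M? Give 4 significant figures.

Q₀ = 3880 vs Keq = 0.0171 ⇒ Q>K, reverse
Step 1:
                    L           B           J
  init        0.02711      0.2309       2.368
  Δ              1.03        2.06       -2.06
  eq            1.057       2.291       0.308
  solve Keq expr → x = -1.03; check Q = 0.0171
Then remove 0.4283 M of B.
Step 2:
                    L           B           J
  init          1.057       1.863       0.308
  Δ            0.0241     0.04819    -0.04819
  eq            1.081       1.911      0.2598
  solve Keq expr → x = -0.0241; check Q = 0.0171
Then change container volume by factor 1.25 (V_new/V_old).
Step 3:
                    L           B           J
  init          0.865       1.529      0.2079
  Δ          0.009331     0.01866    -0.01866
  eq           0.8743       1.547      0.1892
  solve Keq expr → x = -0.009331; check Q = 0.0171

[J]_eq = 0.1892 M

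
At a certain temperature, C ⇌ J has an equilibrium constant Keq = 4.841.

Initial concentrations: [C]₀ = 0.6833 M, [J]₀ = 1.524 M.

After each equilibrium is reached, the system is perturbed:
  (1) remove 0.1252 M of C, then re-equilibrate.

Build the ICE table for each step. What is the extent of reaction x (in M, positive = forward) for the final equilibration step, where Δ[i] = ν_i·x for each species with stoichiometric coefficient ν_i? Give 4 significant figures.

Q₀ = 2.23 vs Keq = 4.841 ⇒ Q<K, forward
Step 1:
                    C           J
  I            0.6833       1.524
  C           -0.3054      0.3054
  E            0.3779       1.829
  solve Keq expr → x = 0.3054; check Q = 4.841
Then remove 0.1252 M of C.
Step 2:
                    C           J
  I            0.2527       1.829
  C            0.1038     -0.1038
  E            0.3565       1.726
  solve Keq expr → x = -0.1038; check Q = 4.841

x = -0.1038 M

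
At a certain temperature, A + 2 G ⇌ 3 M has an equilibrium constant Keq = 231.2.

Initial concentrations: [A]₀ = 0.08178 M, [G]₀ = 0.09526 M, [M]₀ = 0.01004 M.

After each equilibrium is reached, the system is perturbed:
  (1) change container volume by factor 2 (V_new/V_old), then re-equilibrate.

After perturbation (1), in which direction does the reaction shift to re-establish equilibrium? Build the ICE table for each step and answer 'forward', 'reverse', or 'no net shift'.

Direction: no net shift

Q₀ = 0.001364 vs Keq = 231.2 ⇒ Q<K, forward
Step 1:
                  A         G         M
  Initial   0.08178   0.09526   0.01004
  Change   -0.04006  -0.08013    0.1202
  Equil     0.04172   0.01513    0.1302
  solve Keq expr → x = 0.04006; check Q = 231.2
Then change container volume by factor 2 (V_new/V_old).
Step 2:
                  A         G         M
  Initial   0.02086  0.007566   0.06512
  Change          0         0         0
  Equil     0.02086  0.007566   0.06512
  solve Keq expr → x = 0; check Q = 231.2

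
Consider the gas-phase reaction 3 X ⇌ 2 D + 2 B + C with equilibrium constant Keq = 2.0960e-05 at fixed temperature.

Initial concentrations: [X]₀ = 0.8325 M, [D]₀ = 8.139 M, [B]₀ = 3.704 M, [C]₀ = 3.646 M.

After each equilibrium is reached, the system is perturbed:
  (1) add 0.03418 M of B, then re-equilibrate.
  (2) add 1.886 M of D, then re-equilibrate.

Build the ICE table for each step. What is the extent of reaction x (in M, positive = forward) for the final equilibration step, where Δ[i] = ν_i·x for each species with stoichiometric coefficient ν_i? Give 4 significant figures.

Q₀ = 5743 vs Keq = 2.0960e-05 ⇒ Q>K, reverse
Step 1:
                    X           D           B           C
  I            0.8325       8.139       3.704       3.646
  C             5.537      -3.692      -3.692      -1.846
  E              6.37       4.447     0.01234         1.8
  solve Keq expr → x = -1.846; check Q = 2.0960e-05
Then add 0.03418 M of B.
Step 2:
                    X           D           B           C
  I              6.37       4.447     0.04652         1.8
  C           0.05082    -0.03388    -0.03388    -0.01694
  E             6.421       4.413     0.01264       1.783
  solve Keq expr → x = -0.01694; check Q = 2.0960e-05
Then add 1.886 M of D.
Step 3:
                    X           D           B           C
  I             6.421       6.299     0.01264       1.783
  C          0.005643   -0.003762   -0.003762   -0.001881
  E             6.426       6.296    0.008876       1.781
  solve Keq expr → x = -0.001881; check Q = 2.0960e-05

x = -0.001881 M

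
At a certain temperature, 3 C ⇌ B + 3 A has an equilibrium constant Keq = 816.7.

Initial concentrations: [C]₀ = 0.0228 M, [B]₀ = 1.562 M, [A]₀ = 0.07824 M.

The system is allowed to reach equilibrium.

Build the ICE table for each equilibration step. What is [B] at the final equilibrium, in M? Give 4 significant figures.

[B]_eq = 1.566 M

Q₀ = 63.12 vs Keq = 816.7 ⇒ Q<K, forward
Step 1:
                   C          B          A
  init        0.0228      1.562    0.07824
  Δ         -0.01163   0.003878    0.01163
  eq         0.01117      1.566    0.08987
  solve Keq expr → x = 0.003878; check Q = 816.7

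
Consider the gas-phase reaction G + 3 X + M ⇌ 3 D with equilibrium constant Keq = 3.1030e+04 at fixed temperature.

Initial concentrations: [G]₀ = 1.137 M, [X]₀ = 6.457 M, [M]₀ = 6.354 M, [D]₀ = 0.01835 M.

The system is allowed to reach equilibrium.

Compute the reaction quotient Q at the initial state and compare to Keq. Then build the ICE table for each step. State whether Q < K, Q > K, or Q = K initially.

Q₀ = 3.1769e-09; Q < K (proceeds forward)

Q₀ = 3.1769e-09 vs Keq = 3.1030e+04 ⇒ Q<K, forward
Step 1:
                   G          X          M          D
  init         1.137      6.457      6.354    0.01835
  Δ           -1.137     -3.411     -1.137      3.411
  eq      8.8150e-06      3.046      5.217      3.429
  solve Keq expr → x = 1.137; check Q = 3.1030e+04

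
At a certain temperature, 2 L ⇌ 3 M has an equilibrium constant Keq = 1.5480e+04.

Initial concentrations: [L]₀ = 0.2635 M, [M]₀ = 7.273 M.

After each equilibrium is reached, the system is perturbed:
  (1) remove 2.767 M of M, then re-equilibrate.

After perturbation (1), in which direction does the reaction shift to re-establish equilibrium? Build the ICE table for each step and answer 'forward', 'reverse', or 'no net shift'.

Q₀ = 5541 vs Keq = 1.5480e+04 ⇒ Q<K, forward
Step 1:
                  L         M
  init       0.2635     7.273
  Δ         -0.1009    0.1514
  eq         0.1626     7.424
  solve Keq expr → x = 0.05045; check Q = 1.5480e+04
Then remove 2.767 M of M.
Step 2:
                  L         M
  init       0.1626     4.657
  Δ        -0.07872    0.1181
  eq        0.08388     4.775
  solve Keq expr → x = 0.03936; check Q = 1.5480e+04

Direction: forward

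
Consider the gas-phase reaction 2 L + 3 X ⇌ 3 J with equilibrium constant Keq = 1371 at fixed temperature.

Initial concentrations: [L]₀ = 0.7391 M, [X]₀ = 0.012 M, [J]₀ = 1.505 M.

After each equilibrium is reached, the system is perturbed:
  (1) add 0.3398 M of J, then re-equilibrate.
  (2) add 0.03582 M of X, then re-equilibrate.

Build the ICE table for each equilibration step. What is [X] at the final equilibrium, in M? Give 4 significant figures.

Q₀ = 3.6113e+06 vs Keq = 1371 ⇒ Q>K, reverse
Step 1:
                  L         X         J
  init       0.7391     0.012     1.505
  Δ         0.08589    0.1288   -0.1288
  eq          0.825    0.1408     1.376
  solve Keq expr → x = -0.04294; check Q = 1371
Then add 0.3398 M of J.
Step 2:
                  L         X         J
  init        0.825    0.1408     1.716
  Δ         0.01942   0.02913  -0.02913
  eq         0.8444      0.17     1.687
  solve Keq expr → x = -0.009712; check Q = 1371
Then add 0.03582 M of X.
Step 3:
                  L         X         J
  init       0.8444    0.2058     1.687
  Δ        -0.02001  -0.03001   0.03001
  eq         0.8244    0.1758     1.717
  solve Keq expr → x = 0.01; check Q = 1371

[X]_eq = 0.1758 M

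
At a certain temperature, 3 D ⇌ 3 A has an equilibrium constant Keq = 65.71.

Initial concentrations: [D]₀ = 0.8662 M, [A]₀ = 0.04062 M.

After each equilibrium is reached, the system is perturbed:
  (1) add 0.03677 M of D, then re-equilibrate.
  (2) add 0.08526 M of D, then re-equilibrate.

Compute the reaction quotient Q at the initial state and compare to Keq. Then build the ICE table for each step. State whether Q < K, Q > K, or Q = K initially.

Q₀ = 1.0313e-04 vs Keq = 65.71 ⇒ Q<K, forward
Step 1:
                    D           A
  init         0.8662     0.04062
  Δ           -0.6861      0.6861
  eq           0.1801      0.7267
  solve Keq expr → x = 0.2287; check Q = 65.71
Then add 0.03677 M of D.
Step 2:
                    D           A
  init         0.2169      0.7267
  Δ          -0.02947     0.02947
  eq           0.1874      0.7562
  solve Keq expr → x = 0.009823; check Q = 65.71
Then add 0.08526 M of D.
Step 3:
                    D           A
  init         0.2727      0.7562
  Δ          -0.06833     0.06833
  eq           0.2043      0.8245
  solve Keq expr → x = 0.02278; check Q = 65.71

Q₀ = 1.0313e-04; Q < K (proceeds forward)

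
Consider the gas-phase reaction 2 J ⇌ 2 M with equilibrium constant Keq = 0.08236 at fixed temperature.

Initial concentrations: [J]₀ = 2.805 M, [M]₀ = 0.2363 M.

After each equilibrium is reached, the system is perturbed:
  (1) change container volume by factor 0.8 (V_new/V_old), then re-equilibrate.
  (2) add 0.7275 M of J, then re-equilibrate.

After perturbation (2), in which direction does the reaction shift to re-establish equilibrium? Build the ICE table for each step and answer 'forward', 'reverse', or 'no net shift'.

Q₀ = 0.007097 vs Keq = 0.08236 ⇒ Q<K, forward
Step 1:
                    J           M
  Initial       2.805      0.2363
  Change      -0.4419      0.4419
  Equil         2.363      0.6782
  solve Keq expr → x = 0.2209; check Q = 0.08236
Then change container volume by factor 0.8 (V_new/V_old).
Step 2:
                    J           M
  Initial       2.954      0.8477
  Change            0           0
  Equil         2.954      0.8477
  solve Keq expr → x = 0; check Q = 0.08236
Then add 0.7275 M of J.
Step 3:
                    J           M
  Initial       3.681      0.8477
  Change      -0.1622      0.1622
  Equil         3.519        1.01
  solve Keq expr → x = 0.08111; check Q = 0.08236

Direction: forward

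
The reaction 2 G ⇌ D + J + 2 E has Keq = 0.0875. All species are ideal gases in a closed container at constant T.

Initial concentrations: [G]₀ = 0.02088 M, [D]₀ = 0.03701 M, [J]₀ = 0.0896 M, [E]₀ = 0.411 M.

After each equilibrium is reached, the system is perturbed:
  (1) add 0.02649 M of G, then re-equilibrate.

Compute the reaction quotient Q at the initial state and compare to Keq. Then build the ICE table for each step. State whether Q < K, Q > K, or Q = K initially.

Q₀ = 1.285; Q > K (proceeds reverse)

Q₀ = 1.285 vs Keq = 0.0875 ⇒ Q>K, reverse
Step 1:
                    G           D           J           E
  I           0.02088     0.03701      0.0896       0.411
  C           0.03069    -0.01534    -0.01534    -0.03069
  E           0.05157     0.02167     0.07426      0.3803
  solve Keq expr → x = -0.01534; check Q = 0.0875
Then add 0.02649 M of G.
Step 2:
                    G           D           J           E
  I           0.07806     0.02167     0.07426      0.3803
  C          -0.01386    0.006928    0.006928     0.01386
  E            0.0642     0.02859     0.08118      0.3942
  solve Keq expr → x = 0.006928; check Q = 0.0875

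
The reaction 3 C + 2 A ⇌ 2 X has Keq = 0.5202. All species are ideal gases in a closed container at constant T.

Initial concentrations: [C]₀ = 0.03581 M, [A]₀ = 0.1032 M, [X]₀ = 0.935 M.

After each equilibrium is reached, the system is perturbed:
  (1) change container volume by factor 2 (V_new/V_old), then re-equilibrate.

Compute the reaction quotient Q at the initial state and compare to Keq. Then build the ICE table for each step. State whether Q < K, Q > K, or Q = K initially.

Q₀ = 1.7875e+06 vs Keq = 0.5202 ⇒ Q>K, reverse
Step 1:
                    C           A           X
  init        0.03581      0.1032       0.935
  Δ            0.8301      0.5534     -0.5534
  eq           0.8659      0.6566      0.3816
  solve Keq expr → x = -0.2767; check Q = 0.5202
Then change container volume by factor 2 (V_new/V_old).
Step 2:
                    C           A           X
  init          0.433      0.3283      0.1908
  Δ            0.1113     0.07422    -0.07422
  eq           0.5443      0.4025      0.1166
  solve Keq expr → x = -0.03711; check Q = 0.5202

Q₀ = 1.7875e+06; Q > K (proceeds reverse)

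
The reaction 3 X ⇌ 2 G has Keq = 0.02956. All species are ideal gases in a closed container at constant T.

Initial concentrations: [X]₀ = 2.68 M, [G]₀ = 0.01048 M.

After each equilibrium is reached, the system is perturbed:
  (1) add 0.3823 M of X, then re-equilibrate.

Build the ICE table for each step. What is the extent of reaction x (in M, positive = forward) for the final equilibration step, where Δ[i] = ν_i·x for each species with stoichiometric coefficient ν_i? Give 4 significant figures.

x = 0.04578 M

Q₀ = 5.7058e-06 vs Keq = 0.02956 ⇒ Q<K, forward
Step 1:
                    X           G
  I              2.68     0.01048
  C           -0.7018      0.4679
  E             1.978      0.4784
  solve Keq expr → x = 0.2339; check Q = 0.02956
Then add 0.3823 M of X.
Step 2:
                    X           G
  I              2.36      0.4784
  C           -0.1373     0.09155
  E             2.223      0.5699
  solve Keq expr → x = 0.04578; check Q = 0.02956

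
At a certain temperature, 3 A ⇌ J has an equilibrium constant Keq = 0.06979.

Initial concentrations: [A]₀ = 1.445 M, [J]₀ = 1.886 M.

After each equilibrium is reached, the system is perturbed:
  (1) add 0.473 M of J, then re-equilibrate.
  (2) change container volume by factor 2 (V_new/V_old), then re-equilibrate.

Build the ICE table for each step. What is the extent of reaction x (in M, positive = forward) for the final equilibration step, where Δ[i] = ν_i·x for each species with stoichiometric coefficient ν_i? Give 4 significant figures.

Q₀ = 0.6251 vs Keq = 0.06979 ⇒ Q>K, reverse
Step 1:
                   A          J
  init         1.445      1.886
  Δ            1.305    -0.4349
  eq            2.75      1.451
  solve Keq expr → x = -0.4349; check Q = 0.06979
Then add 0.473 M of J.
Step 2:
                   A          J
  init          2.75      1.924
  Δ           0.2304   -0.07681
  eq            2.98      1.847
  solve Keq expr → x = -0.07681; check Q = 0.06979
Then change container volume by factor 2 (V_new/V_old).
Step 3:
                   A          J
  init          1.49     0.9236
  Δ           0.6676    -0.2225
  eq           2.158     0.7011
  solve Keq expr → x = -0.2225; check Q = 0.06979

x = -0.2225 M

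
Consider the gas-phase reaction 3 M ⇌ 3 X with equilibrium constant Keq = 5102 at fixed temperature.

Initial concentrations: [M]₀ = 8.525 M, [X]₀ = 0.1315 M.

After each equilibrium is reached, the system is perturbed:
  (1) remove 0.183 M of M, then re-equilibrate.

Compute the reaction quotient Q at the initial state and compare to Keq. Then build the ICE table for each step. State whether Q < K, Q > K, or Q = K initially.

Q₀ = 3.6702e-06 vs Keq = 5102 ⇒ Q<K, forward
Step 1:
                   M          X
  Initial      8.525     0.1315
  Change       -8.05       8.05
  Equil       0.4752      8.181
  solve Keq expr → x = 2.683; check Q = 5102
Then remove 0.183 M of M.
Step 2:
                   M          X
  Initial     0.2922      8.181
  Change       0.173     -0.173
  Equil       0.4652      8.008
  solve Keq expr → x = -0.05765; check Q = 5102

Q₀ = 3.6702e-06; Q < K (proceeds forward)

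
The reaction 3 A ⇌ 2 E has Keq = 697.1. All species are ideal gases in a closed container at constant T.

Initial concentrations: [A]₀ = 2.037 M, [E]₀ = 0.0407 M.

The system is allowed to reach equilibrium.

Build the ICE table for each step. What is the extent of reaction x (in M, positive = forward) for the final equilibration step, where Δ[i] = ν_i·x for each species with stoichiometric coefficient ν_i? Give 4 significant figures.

x = 0.634 M

Q₀ = 1.9598e-04 vs Keq = 697.1 ⇒ Q<K, forward
Step 1:
                  A         E
  init        2.037    0.0407
  Δ          -1.902     1.268
  eq         0.1349     1.309
  solve Keq expr → x = 0.634; check Q = 697.1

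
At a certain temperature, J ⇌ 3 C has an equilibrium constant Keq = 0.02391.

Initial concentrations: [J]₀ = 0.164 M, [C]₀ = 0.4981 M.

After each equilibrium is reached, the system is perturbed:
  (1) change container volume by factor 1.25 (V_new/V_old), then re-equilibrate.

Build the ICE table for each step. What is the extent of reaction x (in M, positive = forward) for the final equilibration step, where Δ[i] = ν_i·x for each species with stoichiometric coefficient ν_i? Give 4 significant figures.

Q₀ = 0.7535 vs Keq = 0.02391 ⇒ Q>K, reverse
Step 1:
                  J         C
  Initial     0.164    0.4981
  Change     0.1041   -0.3123
  Equil      0.2681    0.1858
  solve Keq expr → x = -0.1041; check Q = 0.02391
Then change container volume by factor 1.25 (V_new/V_old).
Step 2:
                  J         C
  Initial    0.2145    0.1486
  Change  -0.007287   0.02186
  Equil      0.2072    0.1705
  solve Keq expr → x = 0.007287; check Q = 0.02391

x = 0.007287 M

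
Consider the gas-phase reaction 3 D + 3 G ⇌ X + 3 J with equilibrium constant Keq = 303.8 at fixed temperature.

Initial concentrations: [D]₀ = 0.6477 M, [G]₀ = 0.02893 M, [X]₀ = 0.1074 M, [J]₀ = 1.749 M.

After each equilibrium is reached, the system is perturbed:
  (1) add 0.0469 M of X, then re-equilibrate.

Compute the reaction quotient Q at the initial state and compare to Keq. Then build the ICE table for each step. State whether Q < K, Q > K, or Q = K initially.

Q₀ = 8.7339e+04; Q > K (proceeds reverse)

Q₀ = 8.7339e+04 vs Keq = 303.8 ⇒ Q>K, reverse
Step 1:
                   D          G          X          J
  Initial     0.6477    0.02893     0.1074      1.749
  Change       0.106      0.106   -0.03534     -0.106
  Equil       0.7537     0.1349    0.07206      1.643
  solve Keq expr → x = -0.03534; check Q = 303.8
Then add 0.0469 M of X.
Step 2:
                   D          G          X          J
  Initial     0.7537     0.1349      0.119      1.643
  Change     0.01694    0.01694  -0.005648   -0.01694
  Equil       0.7707     0.1519     0.1133      1.626
  solve Keq expr → x = -0.005648; check Q = 303.8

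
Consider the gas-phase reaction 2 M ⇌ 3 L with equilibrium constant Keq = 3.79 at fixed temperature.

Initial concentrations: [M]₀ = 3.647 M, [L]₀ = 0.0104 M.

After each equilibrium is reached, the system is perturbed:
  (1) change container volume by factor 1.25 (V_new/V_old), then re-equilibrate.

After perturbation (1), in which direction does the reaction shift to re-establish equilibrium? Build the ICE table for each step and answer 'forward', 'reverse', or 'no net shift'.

Q₀ = 8.4572e-08 vs Keq = 3.79 ⇒ Q<K, forward
Step 1:
                   M          L
  init         3.647     0.0104
  Δ           -1.644      2.467
  eq           2.003      2.477
  solve Keq expr → x = 0.8222; check Q = 3.79
Then change container volume by factor 1.25 (V_new/V_old).
Step 2:
                   M          L
  init         1.602      1.982
  Δ         -0.06391    0.09586
  eq           1.538      2.078
  solve Keq expr → x = 0.03195; check Q = 3.79

Direction: forward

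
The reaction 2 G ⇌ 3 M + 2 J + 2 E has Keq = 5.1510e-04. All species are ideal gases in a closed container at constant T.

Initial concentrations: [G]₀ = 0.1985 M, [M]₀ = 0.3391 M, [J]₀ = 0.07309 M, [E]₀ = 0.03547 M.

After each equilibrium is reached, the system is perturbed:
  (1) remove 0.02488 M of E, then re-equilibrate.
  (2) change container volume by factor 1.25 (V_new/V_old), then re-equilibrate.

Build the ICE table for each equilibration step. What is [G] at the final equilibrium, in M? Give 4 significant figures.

[G]_eq = 0.09258 M

Q₀ = 6.6512e-06 vs Keq = 5.1510e-04 ⇒ Q<K, forward
Step 1:
                  G         M         J         E
  init       0.1985    0.3391   0.07309   0.03547
  Δ        -0.05585   0.08377   0.05585   0.05585
  eq         0.1427    0.4229    0.1289   0.09132
  solve Keq expr → x = 0.02792; check Q = 5.1510e-04
Then remove 0.02488 M of E.
Step 2:
                  G         M         J         E
  init       0.1427    0.4229    0.1289   0.06644
  Δ        -0.00934   0.01401   0.00934   0.00934
  eq         0.1333    0.4369    0.1383   0.07578
  solve Keq expr → x = 0.00467; check Q = 5.1510e-04
Then change container volume by factor 1.25 (V_new/V_old).
Step 3:
                  G         M         J         E
  init       0.1067    0.3495    0.1106   0.06062
  Δ        -0.01407    0.0211   0.01407   0.01407
  eq        0.09258    0.3706    0.1247   0.07469
  solve Keq expr → x = 0.007035; check Q = 5.1510e-04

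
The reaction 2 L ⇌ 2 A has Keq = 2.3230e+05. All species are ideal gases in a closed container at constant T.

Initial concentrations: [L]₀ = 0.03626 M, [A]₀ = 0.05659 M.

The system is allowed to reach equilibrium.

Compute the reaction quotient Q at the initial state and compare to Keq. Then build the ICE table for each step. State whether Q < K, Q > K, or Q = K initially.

Q₀ = 2.436; Q < K (proceeds forward)

Q₀ = 2.436 vs Keq = 2.3230e+05 ⇒ Q<K, forward
Step 1:
                   L          A
  Initial    0.03626    0.05659
  Change    -0.03607    0.03607
  Equil   1.9225e-04    0.09266
  solve Keq expr → x = 0.01803; check Q = 2.3230e+05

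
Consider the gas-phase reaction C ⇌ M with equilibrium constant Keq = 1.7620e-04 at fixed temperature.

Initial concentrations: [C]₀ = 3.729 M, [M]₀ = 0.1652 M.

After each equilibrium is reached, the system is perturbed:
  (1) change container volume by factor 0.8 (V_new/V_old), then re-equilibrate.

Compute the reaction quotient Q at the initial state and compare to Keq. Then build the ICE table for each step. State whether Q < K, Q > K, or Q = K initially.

Q₀ = 0.0443 vs Keq = 1.7620e-04 ⇒ Q>K, reverse
Step 1:
                    C           M
  init          3.729      0.1652
  Δ            0.1645     -0.1645
  eq            3.894  6.8604e-04
  solve Keq expr → x = -0.1645; check Q = 1.7620e-04
Then change container volume by factor 0.8 (V_new/V_old).
Step 2:
                    C           M
  init          4.867  8.5755e-04
  Δ                 0           0
  eq            4.867  8.5755e-04
  solve Keq expr → x = 0; check Q = 1.7620e-04

Q₀ = 0.0443; Q > K (proceeds reverse)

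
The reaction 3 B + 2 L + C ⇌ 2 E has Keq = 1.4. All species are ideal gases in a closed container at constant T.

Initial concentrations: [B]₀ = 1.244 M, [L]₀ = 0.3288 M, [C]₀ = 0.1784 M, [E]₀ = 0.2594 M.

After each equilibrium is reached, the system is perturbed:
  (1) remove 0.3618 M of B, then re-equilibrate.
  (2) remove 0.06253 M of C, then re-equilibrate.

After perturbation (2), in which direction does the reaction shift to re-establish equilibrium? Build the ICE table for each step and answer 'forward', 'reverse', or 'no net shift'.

Q₀ = 1.812 vs Keq = 1.4 ⇒ Q>K, reverse
Step 1:
                   B          L          C          E
  I            1.244     0.3288     0.1784     0.2594
  C          0.01915    0.01277   0.006383   -0.01277
  E            1.263     0.3416     0.1848     0.2466
  solve Keq expr → x = -0.006383; check Q = 1.4
Then remove 0.3618 M of B.
Step 2:
                   B          L          C          E
  I           0.9013     0.3416     0.1848     0.2466
  C          0.06956    0.04637    0.02319   -0.04637
  E           0.9709     0.3879      0.208     0.2003
  solve Keq expr → x = -0.02319; check Q = 1.4
Then remove 0.06253 M of C.
Step 3:
                   B          L          C          E
  I           0.9709     0.3879     0.1454     0.2003
  C          0.02295     0.0153   0.007649    -0.0153
  E           0.9939     0.4032     0.1531      0.185
  solve Keq expr → x = -0.007649; check Q = 1.4

Direction: reverse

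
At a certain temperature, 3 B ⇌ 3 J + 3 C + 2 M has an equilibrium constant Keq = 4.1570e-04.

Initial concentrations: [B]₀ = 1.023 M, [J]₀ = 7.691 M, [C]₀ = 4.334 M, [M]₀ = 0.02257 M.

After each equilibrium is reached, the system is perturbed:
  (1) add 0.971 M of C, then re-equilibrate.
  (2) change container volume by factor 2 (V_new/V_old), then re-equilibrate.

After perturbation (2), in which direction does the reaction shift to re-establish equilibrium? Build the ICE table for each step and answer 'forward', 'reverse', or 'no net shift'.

Q₀ = 17.62 vs Keq = 4.1570e-04 ⇒ Q>K, reverse
Step 1:
                    B           J           C           M
  I             1.023       7.691       4.334     0.02257
  C           0.03368    -0.03368    -0.03368    -0.02245
  E             1.057       7.657         4.3  1.1720e-04
  solve Keq expr → x = -0.01123; check Q = 4.1570e-04
Then add 0.971 M of C.
Step 2:
                    B           J           C           M
  I             1.057       7.657       5.271  1.1720e-04
  C        4.6254e-05 -4.6254e-05 -4.6254e-05 -3.0836e-05
  E             1.057       7.657       5.271  8.6367e-05
  solve Keq expr → x = -1.5418e-05; check Q = 4.1570e-04
Then change container volume by factor 2 (V_new/V_old).
Step 3:
                    B           J           C           M
  I            0.5284       3.829       2.636  4.3184e-05
  C       -3.0123e-04  3.0123e-04  3.0123e-04  2.0082e-04
  E            0.5281       3.829       2.636  2.4400e-04
  solve Keq expr → x = 1.0041e-04; check Q = 4.1570e-04

Direction: forward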